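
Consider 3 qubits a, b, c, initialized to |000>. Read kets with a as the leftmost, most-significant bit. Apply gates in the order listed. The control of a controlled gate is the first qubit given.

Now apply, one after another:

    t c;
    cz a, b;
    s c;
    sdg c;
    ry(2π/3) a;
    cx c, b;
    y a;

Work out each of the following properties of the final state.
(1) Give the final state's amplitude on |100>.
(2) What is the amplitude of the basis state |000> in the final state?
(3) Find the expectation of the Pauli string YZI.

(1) The final state's coefficient on |100> equals I/2. Key observation: gates 3-4 undo each other exactly, leaving only the rest of the circuit to track.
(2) The amplitude on |000> is -sqrt(3)*I/2.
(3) The expectation value of YZI is 0.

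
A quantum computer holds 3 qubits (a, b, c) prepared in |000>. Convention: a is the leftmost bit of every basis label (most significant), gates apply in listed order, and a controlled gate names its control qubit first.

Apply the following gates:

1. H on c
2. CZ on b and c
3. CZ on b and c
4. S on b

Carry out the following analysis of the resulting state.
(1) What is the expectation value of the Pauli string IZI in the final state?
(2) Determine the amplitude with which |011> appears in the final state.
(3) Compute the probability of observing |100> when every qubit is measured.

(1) The observable IZI averages to 1. Key observation: gates 2-3 undo each other exactly, leaving only the rest of the circuit to track.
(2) The amplitude on |011> is 0.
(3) Outcome |100> occurs with probability 0.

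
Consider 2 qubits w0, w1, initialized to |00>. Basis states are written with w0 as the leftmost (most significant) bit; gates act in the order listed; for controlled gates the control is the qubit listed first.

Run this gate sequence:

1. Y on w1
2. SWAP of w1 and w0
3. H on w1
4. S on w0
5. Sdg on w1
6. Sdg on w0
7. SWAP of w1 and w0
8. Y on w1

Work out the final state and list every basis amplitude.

The resulting statevector has amplitude sqrt(2)/2 on |00>, 0 on |01>, -sqrt(2)*I/2 on |10>, 0 on |11>.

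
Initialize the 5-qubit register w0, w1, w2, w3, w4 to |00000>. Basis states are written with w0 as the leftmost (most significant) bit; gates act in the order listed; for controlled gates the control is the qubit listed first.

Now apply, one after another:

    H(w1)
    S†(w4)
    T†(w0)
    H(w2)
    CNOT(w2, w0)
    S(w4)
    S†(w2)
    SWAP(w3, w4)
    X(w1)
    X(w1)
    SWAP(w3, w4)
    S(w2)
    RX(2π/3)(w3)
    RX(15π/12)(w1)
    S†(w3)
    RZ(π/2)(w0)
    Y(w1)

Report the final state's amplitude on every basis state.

The final amplitudes are (sqrt(2 - sqrt(2)) + I*sqrt(sqrt(2) + 2))*exp(I*pi/4)/8 on |00000>, sqrt(3)*(-sqrt(2 - sqrt(2)) - I*sqrt(sqrt(2) + 2))*exp(I*pi/4)/8 on |00010>, (-sqrt(2 - sqrt(2)) - I*sqrt(sqrt(2) + 2))*exp(I*pi/4)/8 on |01000>, sqrt(3)*(sqrt(2 - sqrt(2)) + I*sqrt(sqrt(2) + 2))*exp(I*pi/4)/8 on |01010>, -sqrt(sqrt(2) + 2)*exp(I*pi/4)/8 + sqrt(2 - sqrt(2))*exp(3*I*pi/4)/8 on |10100>, -sqrt(3)*sqrt(2 - sqrt(2))*exp(3*I*pi/4)/8 + sqrt(3)*sqrt(sqrt(2) + 2)*exp(I*pi/4)/8 on |10110>, -sqrt(2 - sqrt(2))*exp(3*I*pi/4)/8 + sqrt(sqrt(2) + 2)*exp(I*pi/4)/8 on |11100>, -sqrt(3)*sqrt(sqrt(2) + 2)*exp(I*pi/4)/8 + sqrt(3)*sqrt(2 - sqrt(2))*exp(3*I*pi/4)/8 on |11110>, and 0 on every other basis state. Key observation: steps 7-12 multiply out to the identity, so the circuit reduces to the remaining gates.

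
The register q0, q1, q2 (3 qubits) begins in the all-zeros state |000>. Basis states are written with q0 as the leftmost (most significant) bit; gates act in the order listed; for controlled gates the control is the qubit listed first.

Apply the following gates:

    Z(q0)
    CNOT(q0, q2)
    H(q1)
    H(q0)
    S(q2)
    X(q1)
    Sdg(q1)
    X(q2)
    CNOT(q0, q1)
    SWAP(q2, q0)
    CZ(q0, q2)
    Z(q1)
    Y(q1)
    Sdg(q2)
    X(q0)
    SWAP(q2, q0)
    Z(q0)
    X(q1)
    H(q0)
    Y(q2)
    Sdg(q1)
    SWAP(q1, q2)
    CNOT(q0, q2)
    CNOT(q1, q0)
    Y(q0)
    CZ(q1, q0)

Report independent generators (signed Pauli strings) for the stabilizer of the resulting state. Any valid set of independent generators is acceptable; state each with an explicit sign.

One valid set of independent stabilizer generators is -XII, -IZI, -IIZ (any independent generating set of the same group is equally correct).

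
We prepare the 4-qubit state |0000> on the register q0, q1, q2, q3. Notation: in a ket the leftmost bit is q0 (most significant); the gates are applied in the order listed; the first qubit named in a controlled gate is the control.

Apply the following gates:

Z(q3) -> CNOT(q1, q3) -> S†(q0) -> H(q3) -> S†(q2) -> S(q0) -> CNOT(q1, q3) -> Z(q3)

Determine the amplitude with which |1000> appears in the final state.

|1000> carries amplitude 0 in the final state.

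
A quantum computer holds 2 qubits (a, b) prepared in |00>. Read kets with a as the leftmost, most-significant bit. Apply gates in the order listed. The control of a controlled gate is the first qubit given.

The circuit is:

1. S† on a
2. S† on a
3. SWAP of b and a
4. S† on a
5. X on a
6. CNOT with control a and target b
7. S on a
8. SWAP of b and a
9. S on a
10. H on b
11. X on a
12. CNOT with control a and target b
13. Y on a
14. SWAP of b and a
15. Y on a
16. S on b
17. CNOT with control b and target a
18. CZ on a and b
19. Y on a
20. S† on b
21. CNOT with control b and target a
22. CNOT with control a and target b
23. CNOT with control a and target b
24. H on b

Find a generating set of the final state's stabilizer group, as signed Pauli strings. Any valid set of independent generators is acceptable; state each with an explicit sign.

The stabilizer group can be generated by +XI, -IX, among other valid generating sets.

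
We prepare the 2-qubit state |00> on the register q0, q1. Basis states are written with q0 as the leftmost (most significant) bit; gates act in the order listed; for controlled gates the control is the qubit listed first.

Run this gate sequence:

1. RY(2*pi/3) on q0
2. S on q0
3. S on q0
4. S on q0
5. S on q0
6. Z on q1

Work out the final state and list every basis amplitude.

After the circuit, the state carries amplitude 1/2 on |00>, 0 on |01>, sqrt(3)/2 on |10>, 0 on |11>. Key observation: steps 2-5 multiply out to the identity, so the circuit reduces to the remaining gates.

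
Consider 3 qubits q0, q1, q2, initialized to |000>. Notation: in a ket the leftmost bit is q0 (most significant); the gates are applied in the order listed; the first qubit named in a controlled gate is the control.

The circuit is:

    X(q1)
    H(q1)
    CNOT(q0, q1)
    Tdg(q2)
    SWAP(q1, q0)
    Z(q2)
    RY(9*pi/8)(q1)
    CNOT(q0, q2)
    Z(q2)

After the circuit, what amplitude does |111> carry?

The final state's coefficient on |111> equals sqrt(2)*cos(pi/16)/2.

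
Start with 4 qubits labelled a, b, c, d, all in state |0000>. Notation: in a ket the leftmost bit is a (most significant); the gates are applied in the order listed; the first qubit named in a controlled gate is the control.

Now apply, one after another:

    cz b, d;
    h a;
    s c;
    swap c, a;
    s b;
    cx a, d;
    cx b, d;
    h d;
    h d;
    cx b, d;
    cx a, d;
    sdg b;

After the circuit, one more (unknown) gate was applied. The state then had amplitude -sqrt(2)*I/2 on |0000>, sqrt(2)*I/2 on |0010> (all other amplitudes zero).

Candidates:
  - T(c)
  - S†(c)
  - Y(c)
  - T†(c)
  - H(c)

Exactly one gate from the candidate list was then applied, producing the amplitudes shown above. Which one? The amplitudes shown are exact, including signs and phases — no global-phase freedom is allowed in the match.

The unique candidate consistent with the amplitudes is Y(c). Key observation: steps 5-12 multiply out to the identity, so the circuit reduces to the remaining gates.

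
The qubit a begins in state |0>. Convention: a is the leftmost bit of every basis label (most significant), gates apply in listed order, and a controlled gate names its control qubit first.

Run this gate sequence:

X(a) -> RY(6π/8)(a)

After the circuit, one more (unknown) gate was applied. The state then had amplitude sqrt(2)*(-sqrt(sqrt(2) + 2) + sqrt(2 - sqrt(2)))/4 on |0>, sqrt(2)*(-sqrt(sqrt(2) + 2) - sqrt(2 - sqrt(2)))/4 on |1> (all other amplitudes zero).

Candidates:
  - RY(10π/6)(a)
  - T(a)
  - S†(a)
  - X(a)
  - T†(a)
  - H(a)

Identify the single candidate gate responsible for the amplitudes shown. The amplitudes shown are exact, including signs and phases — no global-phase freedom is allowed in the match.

The applied gate was H(a).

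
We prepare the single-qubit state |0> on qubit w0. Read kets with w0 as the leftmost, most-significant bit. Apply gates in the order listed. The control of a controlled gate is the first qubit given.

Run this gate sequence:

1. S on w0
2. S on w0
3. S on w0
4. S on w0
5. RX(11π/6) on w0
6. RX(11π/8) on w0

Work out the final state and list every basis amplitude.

The resulting statevector has amplitude sin(5*pi/48) on |0>, I*sin(19*pi/48) on |1>. Key observation: gates 1-4 undo each other exactly, leaving only the rest of the circuit to track.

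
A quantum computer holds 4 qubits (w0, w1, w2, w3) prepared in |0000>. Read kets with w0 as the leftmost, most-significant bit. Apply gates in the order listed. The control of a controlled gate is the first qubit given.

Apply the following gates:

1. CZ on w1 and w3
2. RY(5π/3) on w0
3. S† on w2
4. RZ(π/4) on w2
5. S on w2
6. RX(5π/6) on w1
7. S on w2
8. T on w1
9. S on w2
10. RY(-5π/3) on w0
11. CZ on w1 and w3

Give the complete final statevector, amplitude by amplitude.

The final amplitudes are (-sqrt(6) + sqrt(2))*exp(7*I*pi/8)/4 on |0000>, (-sqrt(6) - sqrt(2))*exp(5*I*pi/8)/4 on |0100>, and 0 on every other basis state.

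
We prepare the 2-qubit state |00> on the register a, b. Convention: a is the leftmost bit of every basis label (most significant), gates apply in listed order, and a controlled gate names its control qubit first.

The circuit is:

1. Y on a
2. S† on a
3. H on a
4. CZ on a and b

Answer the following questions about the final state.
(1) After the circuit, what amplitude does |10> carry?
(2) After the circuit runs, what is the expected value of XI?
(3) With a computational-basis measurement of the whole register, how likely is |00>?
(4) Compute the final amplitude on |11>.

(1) The final state's coefficient on |10> equals -sqrt(2)/2.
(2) In the final state, XI has expectation -1.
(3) Outcome |00> occurs with probability 1/2.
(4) The final state's coefficient on |11> equals 0.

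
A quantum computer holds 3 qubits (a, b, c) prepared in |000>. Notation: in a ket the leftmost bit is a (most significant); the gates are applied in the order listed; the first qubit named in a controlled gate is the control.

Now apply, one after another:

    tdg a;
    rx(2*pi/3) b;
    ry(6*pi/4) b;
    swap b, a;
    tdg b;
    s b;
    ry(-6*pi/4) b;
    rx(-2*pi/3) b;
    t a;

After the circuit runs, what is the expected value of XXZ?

The expectation value of XXZ is sqrt(2)/4 + sqrt(6)/4.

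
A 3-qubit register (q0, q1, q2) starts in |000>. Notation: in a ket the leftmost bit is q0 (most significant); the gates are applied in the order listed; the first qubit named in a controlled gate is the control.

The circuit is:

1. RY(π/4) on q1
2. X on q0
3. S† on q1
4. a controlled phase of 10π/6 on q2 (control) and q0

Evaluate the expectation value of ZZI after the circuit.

The observable ZZI averages to -sqrt(2)/2.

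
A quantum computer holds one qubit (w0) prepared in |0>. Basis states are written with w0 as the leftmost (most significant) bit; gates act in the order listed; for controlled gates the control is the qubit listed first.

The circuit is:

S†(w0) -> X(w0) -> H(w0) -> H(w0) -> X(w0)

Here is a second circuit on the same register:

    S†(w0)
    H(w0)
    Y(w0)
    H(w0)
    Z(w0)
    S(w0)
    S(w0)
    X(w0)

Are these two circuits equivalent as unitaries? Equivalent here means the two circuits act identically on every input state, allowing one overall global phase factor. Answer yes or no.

No: there is an input state on which the two circuits produce genuinely different outputs (not merely differing by a phase).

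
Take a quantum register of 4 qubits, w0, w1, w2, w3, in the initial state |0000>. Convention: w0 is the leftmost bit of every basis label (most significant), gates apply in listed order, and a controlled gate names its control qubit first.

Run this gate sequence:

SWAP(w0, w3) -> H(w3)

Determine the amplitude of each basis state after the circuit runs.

The resulting statevector has amplitude sqrt(2)/2 on |0000>, sqrt(2)/2 on |0001>, and 0 on every other basis state.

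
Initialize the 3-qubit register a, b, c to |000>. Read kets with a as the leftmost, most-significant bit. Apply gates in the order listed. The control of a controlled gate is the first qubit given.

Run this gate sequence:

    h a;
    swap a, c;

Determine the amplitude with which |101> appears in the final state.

The amplitude on |101> is 0.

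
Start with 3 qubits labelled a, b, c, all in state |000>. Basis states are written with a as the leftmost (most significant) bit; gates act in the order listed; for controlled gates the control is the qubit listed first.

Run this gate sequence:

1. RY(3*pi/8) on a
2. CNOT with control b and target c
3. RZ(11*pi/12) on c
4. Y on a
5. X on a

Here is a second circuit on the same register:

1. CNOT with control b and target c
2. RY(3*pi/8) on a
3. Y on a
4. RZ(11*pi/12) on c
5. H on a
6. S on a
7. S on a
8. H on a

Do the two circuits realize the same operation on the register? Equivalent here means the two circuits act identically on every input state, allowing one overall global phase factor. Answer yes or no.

Yes: on every input state the two circuits agree up to one overall phase factor.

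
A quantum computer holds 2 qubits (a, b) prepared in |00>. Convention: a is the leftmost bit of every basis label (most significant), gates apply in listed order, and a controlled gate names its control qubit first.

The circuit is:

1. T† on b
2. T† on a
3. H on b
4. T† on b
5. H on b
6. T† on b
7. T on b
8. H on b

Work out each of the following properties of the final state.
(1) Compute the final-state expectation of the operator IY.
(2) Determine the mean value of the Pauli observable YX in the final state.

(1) The observable IY averages to -sqrt(2)/2.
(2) In the final state, YX has expectation 0.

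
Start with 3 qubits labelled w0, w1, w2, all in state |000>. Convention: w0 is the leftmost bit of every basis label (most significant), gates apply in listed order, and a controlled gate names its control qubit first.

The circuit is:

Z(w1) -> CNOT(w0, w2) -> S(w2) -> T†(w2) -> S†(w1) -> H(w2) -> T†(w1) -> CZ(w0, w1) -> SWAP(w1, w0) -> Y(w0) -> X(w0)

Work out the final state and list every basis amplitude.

After the circuit, the state carries amplitude sqrt(2)*I/2 on |000>, sqrt(2)*I/2 on |001>, and 0 on every other basis state.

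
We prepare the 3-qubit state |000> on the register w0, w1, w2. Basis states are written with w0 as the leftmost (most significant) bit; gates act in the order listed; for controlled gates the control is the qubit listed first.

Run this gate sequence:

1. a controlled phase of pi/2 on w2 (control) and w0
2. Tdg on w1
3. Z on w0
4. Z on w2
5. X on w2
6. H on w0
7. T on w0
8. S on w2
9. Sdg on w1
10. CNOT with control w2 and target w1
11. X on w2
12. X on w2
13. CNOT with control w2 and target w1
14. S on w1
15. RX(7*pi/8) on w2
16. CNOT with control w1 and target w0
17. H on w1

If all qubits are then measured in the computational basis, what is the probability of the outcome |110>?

Outcome |110> occurs with probability sqrt(sqrt(2) + 2)/16 + 1/8. Key observation: gates 9-14 undo each other exactly, leaving only the rest of the circuit to track.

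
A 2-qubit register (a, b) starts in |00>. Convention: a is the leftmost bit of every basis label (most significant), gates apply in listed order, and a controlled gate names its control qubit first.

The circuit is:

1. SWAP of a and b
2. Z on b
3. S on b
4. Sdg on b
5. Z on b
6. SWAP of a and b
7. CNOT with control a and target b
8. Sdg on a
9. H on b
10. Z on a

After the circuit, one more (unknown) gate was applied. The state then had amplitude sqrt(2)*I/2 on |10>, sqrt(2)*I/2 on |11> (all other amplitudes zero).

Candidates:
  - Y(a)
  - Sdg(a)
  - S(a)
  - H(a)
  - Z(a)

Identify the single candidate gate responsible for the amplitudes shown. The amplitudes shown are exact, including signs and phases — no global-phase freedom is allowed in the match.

The unique candidate consistent with the amplitudes is Y(a). Key observation: gates 1-6 undo each other exactly, leaving only the rest of the circuit to track.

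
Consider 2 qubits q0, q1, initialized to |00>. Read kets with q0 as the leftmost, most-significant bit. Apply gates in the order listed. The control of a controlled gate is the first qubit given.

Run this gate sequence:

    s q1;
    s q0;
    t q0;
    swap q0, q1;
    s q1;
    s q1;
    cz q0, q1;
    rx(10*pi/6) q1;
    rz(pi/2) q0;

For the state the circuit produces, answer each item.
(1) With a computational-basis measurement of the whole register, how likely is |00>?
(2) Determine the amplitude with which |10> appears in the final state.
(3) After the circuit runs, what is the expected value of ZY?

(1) Outcome |00> occurs with probability 3/4.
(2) The final state's coefficient on |10> equals 0.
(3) The expectation value of ZY is sqrt(3)/2.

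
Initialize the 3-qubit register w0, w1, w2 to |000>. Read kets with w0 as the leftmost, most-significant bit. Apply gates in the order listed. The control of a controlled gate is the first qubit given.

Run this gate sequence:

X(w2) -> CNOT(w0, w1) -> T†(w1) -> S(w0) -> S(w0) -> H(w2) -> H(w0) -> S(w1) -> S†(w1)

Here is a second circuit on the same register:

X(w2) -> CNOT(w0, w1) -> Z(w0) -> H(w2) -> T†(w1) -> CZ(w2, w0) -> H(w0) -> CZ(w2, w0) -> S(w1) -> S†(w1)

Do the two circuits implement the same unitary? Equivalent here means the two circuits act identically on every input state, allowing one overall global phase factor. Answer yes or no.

No — the two circuits implement different unitaries, even allowing a global phase.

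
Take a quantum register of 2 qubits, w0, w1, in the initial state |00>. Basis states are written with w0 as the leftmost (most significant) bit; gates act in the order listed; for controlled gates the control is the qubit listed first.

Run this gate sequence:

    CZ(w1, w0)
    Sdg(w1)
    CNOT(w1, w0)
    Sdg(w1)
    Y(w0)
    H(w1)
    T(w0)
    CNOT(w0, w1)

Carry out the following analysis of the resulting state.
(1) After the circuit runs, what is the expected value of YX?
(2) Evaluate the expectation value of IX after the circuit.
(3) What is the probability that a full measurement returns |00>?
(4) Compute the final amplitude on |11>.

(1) The expectation value of YX is 0.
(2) The observable IX averages to 1.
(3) Outcome |00> occurs with probability 0.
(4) |11> carries amplitude sqrt(2)*exp(3*I*pi/4)/2 in the final state.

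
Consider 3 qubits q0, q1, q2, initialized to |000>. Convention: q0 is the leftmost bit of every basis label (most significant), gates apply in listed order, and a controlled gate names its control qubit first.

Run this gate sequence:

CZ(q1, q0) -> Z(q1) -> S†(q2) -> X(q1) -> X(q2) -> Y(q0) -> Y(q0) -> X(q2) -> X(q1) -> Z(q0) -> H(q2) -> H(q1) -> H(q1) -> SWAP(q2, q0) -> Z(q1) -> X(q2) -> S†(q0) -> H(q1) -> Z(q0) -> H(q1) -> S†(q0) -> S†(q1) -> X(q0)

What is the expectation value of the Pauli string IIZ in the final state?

The observable IIZ averages to -1. Key observation: gates 4-9 undo each other exactly, leaving only the rest of the circuit to track.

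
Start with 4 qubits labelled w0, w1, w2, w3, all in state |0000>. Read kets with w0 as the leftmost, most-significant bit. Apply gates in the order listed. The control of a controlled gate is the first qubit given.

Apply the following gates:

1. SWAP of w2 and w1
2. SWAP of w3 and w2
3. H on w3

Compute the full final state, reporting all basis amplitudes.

The resulting statevector has amplitude sqrt(2)/2 on |0000>, sqrt(2)/2 on |0001>, and 0 on every other basis state.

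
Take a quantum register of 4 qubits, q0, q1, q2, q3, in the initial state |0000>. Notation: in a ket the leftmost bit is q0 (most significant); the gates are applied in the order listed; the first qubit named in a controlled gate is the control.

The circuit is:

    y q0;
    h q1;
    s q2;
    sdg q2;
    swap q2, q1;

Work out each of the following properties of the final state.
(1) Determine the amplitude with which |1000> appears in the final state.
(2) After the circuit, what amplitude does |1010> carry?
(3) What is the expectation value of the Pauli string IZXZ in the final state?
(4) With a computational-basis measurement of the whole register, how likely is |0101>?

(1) The amplitude on |1000> is sqrt(2)*I/2. Key observation: the block from step 3 through step 4 cancels to the identity and can be dropped.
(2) The final state's coefficient on |1010> equals sqrt(2)*I/2.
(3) In the final state, IZXZ has expectation 1.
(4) Outcome |0101> occurs with probability 0.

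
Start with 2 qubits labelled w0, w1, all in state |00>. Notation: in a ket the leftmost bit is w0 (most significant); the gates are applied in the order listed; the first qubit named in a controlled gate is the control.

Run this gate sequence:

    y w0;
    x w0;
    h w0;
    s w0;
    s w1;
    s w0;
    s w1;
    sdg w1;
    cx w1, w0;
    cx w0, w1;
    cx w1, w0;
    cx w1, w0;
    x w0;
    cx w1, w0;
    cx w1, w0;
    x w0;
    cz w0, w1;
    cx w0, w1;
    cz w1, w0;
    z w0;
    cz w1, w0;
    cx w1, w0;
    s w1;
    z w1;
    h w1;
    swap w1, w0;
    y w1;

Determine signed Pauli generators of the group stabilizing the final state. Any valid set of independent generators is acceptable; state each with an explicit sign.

One valid set of independent stabilizer generators is +XI, +IX (any independent generating set of the same group is equally correct).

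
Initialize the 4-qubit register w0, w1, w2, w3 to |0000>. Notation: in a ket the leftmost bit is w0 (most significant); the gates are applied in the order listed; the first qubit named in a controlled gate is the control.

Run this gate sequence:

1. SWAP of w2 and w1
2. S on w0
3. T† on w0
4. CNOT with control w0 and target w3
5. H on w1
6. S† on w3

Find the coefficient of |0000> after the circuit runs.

The amplitude on |0000> is sqrt(2)/2.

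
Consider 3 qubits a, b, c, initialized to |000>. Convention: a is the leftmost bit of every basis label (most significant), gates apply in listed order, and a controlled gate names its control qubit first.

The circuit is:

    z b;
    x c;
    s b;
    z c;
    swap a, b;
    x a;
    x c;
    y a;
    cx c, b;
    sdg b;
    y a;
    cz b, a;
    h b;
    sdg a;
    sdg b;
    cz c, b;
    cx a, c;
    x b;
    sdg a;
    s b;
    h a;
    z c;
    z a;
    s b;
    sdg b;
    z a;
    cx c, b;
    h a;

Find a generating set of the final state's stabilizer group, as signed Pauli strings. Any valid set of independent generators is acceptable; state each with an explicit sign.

One valid set of independent stabilizer generators is -IXI, -ZII, -IIZ (any independent generating set of the same group is equally correct). Key observation: the block from step 24 through step 25 cancels to the identity and can be dropped.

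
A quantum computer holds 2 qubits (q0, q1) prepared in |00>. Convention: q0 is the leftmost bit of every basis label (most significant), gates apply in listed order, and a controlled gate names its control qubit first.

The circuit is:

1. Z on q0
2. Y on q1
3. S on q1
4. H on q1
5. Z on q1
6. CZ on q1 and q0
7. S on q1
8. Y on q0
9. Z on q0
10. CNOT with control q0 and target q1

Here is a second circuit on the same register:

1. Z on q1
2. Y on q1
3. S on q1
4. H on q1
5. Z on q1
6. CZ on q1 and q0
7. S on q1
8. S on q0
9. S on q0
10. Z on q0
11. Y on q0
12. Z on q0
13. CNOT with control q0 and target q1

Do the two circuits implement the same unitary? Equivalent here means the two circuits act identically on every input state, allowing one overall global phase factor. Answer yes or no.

No: there is an input state on which the two circuits produce genuinely different outputs (not merely differing by a phase).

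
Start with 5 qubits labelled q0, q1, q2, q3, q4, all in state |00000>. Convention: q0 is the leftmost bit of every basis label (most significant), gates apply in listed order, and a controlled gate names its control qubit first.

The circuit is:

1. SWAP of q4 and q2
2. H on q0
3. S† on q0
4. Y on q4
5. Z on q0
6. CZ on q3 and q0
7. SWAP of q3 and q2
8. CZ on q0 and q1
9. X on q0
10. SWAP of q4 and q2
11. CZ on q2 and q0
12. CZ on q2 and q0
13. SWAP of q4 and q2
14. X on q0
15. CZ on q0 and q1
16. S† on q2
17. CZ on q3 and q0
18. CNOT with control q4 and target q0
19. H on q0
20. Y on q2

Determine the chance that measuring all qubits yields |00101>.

Outcome |00101> occurs with probability 1/2. Key observation: the block from step 8 through step 15 cancels to the identity and can be dropped.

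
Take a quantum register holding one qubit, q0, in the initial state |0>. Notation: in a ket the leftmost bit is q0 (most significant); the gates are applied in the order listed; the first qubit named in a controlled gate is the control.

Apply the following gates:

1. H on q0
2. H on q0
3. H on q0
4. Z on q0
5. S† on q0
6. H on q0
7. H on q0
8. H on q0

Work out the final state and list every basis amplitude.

The resulting statevector has amplitude 1/2 + I/2 on |0>, 1/2 - I/2 on |1>.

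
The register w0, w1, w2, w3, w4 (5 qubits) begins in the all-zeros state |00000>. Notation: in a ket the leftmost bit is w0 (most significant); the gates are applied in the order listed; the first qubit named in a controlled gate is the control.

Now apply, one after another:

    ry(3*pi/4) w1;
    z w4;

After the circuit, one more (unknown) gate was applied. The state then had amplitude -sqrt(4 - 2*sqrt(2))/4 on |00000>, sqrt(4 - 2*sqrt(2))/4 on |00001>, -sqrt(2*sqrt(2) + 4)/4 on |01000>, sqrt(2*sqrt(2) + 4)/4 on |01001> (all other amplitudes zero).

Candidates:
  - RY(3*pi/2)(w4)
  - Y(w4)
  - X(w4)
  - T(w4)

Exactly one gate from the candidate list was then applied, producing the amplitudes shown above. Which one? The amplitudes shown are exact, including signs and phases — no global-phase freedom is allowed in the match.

The unique candidate consistent with the amplitudes is RY(3*pi/2)(w4).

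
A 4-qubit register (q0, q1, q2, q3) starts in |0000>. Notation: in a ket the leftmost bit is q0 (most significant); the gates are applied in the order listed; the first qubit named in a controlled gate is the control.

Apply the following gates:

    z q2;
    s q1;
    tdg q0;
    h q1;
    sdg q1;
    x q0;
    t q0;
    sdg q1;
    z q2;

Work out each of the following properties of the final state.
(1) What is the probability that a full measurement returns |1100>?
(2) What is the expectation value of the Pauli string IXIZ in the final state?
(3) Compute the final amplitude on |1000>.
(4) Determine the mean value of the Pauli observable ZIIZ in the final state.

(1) A full measurement returns |1100> with probability 1/2.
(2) The observable IXIZ averages to -1.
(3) The final state's coefficient on |1000> equals sqrt(2)*exp(I*pi/4)/2.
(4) In the final state, ZIIZ has expectation -1.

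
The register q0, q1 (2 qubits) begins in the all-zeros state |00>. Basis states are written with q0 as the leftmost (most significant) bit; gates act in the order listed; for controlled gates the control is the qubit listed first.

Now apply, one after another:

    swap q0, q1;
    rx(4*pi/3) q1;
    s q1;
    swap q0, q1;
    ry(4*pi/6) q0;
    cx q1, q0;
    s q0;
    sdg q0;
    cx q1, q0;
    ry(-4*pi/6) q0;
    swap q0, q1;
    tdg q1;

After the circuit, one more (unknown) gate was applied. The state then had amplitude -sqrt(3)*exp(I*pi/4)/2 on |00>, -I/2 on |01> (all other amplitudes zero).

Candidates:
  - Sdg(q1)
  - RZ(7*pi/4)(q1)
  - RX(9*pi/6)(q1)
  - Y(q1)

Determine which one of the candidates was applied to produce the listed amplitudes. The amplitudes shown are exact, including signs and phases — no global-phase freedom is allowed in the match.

The unique candidate consistent with the amplitudes is Y(q1). Key observation: gates 4-11 undo each other exactly, leaving only the rest of the circuit to track.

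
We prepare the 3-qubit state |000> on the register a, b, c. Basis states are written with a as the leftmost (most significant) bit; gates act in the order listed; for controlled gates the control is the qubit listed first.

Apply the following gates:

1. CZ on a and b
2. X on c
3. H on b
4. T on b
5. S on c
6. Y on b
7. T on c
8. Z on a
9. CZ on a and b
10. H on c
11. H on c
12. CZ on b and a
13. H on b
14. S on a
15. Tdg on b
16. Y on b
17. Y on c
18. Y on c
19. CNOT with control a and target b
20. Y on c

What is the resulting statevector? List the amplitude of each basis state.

The final amplitudes are -1/2 - exp(I*pi/4)/2 on |000>, -exp(I*pi/4)/2 + I/2 on |010>, and 0 on every other basis state. Key observation: steps 10-11 multiply out to the identity, so the circuit reduces to the remaining gates.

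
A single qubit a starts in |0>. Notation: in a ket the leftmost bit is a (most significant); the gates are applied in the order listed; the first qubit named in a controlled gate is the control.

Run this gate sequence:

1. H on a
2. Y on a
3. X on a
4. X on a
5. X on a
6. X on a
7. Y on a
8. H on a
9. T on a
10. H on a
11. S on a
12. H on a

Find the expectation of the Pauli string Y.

In the final state, Y has expectation -1. Key observation: gates 1-8 undo each other exactly, leaving only the rest of the circuit to track.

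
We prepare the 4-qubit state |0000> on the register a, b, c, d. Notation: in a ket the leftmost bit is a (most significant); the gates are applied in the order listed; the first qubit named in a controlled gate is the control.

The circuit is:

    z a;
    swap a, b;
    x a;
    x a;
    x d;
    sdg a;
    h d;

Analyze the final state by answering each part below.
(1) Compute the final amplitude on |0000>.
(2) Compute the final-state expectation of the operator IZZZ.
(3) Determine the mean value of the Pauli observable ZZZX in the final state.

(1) The final state's coefficient on |0000> equals sqrt(2)/2. Key observation: steps 3-4 multiply out to the identity, so the circuit reduces to the remaining gates.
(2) The observable IZZZ averages to 0.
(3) In the final state, ZZZX has expectation -1.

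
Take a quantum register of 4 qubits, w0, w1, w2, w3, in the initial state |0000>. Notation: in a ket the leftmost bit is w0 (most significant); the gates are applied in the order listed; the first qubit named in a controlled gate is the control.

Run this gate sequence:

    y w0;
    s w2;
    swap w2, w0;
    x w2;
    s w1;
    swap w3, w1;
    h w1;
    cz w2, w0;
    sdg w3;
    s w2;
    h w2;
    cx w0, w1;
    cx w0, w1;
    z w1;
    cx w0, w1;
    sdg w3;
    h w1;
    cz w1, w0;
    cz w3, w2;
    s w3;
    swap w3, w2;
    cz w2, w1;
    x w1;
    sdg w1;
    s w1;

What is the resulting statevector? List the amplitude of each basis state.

The final amplitudes are sqrt(2)*I/2 on |0000>, sqrt(2)*I/2 on |0001>, and 0 on every other basis state. Key observation: gates 12-13 undo each other exactly, leaving only the rest of the circuit to track.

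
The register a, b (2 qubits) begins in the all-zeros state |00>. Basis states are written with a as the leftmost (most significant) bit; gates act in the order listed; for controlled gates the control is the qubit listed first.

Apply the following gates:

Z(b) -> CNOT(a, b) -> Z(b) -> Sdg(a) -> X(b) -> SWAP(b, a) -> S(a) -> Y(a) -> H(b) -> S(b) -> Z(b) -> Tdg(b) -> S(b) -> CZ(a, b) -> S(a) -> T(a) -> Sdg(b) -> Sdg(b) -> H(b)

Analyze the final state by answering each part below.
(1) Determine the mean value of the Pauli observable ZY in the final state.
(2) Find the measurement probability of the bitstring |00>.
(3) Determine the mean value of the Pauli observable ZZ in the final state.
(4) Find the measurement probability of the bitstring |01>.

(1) The observable ZY averages to -sqrt(2)/2.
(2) Outcome |00> occurs with probability 1/2 - sqrt(2)/4.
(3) In the final state, ZZ has expectation -sqrt(2)/2.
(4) The probability of measuring |01> is sqrt(2)/4 + 1/2.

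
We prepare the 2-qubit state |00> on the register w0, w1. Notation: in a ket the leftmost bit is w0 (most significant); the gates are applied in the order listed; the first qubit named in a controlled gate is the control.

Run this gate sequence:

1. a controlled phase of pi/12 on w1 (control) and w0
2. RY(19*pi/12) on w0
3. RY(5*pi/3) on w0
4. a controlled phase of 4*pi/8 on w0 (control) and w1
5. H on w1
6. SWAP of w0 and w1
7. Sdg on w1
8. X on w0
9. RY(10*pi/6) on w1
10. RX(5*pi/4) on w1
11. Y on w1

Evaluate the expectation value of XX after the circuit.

In the final state, XX has expectation -sqrt(6)/4.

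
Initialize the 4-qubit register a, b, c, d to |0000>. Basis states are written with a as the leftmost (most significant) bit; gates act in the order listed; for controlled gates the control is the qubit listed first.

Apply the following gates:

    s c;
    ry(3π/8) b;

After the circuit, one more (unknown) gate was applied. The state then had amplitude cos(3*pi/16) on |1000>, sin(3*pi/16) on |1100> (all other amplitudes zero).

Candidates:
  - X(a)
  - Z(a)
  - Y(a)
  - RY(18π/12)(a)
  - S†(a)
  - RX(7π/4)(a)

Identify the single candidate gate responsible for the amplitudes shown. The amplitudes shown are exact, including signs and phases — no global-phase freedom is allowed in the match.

The unique candidate consistent with the amplitudes is X(a).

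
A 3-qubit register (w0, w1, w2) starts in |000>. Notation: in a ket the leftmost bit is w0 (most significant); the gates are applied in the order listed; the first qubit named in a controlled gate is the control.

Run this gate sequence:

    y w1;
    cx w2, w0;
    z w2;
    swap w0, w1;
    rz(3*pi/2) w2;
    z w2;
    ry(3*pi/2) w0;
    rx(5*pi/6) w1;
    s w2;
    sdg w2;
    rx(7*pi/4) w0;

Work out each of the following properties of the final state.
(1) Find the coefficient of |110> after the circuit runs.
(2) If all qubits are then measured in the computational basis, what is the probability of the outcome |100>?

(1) The amplitude on |110> is -sqrt(3*sqrt(2) + 6)*exp(I*pi/4)/8 - sqrt(sqrt(2) + 2)*exp(I*pi/4)/8 - sqrt(6 - 3*sqrt(2))*exp(3*I*pi/4)/8 - sqrt(2 - sqrt(2))*exp(3*I*pi/4)/8. Key observation: gates 9-10 undo each other exactly, leaving only the rest of the circuit to track.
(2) The probability of measuring |100> is 1/4 - sqrt(3)/8.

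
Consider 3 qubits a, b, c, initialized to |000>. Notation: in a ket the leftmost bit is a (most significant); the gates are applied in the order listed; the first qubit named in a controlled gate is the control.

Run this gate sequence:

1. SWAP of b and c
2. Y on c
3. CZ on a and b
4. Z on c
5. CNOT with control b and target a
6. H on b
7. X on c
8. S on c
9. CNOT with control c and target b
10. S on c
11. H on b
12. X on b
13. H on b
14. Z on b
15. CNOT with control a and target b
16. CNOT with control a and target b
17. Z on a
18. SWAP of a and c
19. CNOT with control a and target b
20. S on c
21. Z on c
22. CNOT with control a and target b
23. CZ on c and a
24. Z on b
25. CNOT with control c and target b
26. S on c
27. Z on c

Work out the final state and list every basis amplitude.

The final amplitudes are -sqrt(2)*I/2 on |000>, sqrt(2)*I/2 on |010>, and 0 on every other basis state. Key observation: gates 11-14 undo each other exactly, leaving only the rest of the circuit to track.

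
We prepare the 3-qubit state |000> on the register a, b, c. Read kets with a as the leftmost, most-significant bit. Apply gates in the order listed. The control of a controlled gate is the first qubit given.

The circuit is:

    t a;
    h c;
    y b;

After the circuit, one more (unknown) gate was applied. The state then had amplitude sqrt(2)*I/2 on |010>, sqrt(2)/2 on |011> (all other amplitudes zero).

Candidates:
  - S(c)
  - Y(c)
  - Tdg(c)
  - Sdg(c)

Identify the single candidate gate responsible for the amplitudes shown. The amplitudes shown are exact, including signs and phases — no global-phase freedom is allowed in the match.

The applied gate was Sdg(c).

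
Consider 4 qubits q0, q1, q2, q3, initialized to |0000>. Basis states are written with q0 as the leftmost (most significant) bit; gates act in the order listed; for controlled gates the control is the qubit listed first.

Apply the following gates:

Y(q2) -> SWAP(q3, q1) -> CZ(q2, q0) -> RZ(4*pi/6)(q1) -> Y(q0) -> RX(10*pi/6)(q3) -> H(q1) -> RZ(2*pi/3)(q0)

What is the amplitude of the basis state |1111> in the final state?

The final state's coefficient on |1111> equals sqrt(2)*I/4.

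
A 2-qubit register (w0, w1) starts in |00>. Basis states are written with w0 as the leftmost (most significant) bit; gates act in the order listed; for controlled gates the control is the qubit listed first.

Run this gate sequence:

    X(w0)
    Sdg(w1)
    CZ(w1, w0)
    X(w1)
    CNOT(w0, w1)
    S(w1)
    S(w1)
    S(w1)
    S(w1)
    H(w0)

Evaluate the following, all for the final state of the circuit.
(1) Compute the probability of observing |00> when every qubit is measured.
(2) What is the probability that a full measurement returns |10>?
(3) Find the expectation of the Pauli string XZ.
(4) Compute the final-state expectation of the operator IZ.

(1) The probability of measuring |00> is 1/2.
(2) Outcome |10> occurs with probability 1/2.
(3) In the final state, XZ has expectation -1.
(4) In the final state, IZ has expectation 1.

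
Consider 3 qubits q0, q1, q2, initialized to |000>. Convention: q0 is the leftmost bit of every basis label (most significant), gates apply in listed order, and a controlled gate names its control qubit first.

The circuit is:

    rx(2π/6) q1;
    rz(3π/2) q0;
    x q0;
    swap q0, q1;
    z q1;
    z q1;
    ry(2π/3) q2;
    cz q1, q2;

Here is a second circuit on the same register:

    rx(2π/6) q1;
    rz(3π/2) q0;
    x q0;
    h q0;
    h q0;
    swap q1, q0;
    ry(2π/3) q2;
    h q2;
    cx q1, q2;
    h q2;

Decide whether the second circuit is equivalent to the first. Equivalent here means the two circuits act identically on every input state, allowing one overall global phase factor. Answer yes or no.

Yes, they are equivalent — the unitaries differ by at most a global phase.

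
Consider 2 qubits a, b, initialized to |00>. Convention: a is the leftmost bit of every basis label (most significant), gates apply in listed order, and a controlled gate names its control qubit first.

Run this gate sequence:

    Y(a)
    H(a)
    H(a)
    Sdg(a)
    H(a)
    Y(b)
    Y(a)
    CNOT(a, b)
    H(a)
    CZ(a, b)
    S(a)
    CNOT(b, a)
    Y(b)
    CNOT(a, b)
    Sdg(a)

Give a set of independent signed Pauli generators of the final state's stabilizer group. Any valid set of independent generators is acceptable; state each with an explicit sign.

One valid set of independent stabilizer generators is +YI, -IY (any independent generating set of the same group is equally correct).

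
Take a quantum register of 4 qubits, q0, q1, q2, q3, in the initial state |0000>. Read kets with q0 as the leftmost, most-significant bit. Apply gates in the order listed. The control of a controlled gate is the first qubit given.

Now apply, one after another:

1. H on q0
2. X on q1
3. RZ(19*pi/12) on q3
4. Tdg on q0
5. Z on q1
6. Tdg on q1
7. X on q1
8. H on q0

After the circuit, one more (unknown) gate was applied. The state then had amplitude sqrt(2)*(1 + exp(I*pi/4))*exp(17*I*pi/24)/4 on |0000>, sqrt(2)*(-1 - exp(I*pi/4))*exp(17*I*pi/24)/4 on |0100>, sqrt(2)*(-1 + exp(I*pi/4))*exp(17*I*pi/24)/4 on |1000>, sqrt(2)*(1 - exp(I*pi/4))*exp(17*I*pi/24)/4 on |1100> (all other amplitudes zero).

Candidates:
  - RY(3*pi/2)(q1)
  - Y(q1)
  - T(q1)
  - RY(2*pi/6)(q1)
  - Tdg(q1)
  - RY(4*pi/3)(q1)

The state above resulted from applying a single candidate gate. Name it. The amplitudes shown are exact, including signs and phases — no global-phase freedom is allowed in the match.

It was RY(3*pi/2)(q1) that produced the state shown.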